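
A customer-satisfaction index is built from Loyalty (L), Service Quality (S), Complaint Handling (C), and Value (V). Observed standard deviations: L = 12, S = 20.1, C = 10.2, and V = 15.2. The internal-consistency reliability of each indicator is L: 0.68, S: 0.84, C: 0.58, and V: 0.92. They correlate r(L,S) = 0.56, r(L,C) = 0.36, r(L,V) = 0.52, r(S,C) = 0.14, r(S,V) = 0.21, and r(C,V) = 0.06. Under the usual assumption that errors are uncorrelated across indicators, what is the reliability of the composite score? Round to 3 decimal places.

Var(L+S+C+V) = 12² + 20.1² + 10.2² + 15.2² + 2·[12·20.1·0.56 + 12·10.2·0.36 + 12·15.2·0.52 + 20.1·10.2·0.14 + 20.1·15.2·0.21 + 10.2·15.2·0.06] = 883.09 + 752.297 = 1635.39.
Under uncorrelated errors the observed covariances equal the true-score covariances, so only the own-variance terms attenuate.
True-score variance = [12²·0.68 + 20.1²·0.84 + 10.2²·0.58 + 15.2²·0.92] + 752.297 = 710.188 + 752.297 = 1462.49.
Reliability = 1462.49 / 1635.39 = 0.894.

0.894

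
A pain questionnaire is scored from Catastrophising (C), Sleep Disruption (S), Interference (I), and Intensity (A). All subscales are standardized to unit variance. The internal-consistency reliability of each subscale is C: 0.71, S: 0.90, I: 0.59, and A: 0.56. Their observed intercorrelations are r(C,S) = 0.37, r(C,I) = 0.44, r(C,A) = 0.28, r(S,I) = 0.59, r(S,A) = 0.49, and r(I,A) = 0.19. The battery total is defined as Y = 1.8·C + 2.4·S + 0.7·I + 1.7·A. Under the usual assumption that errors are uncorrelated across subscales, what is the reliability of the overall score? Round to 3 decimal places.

0.880

Var(Y) = 1.8² + 2.4² + 0.7² + 1.7² + 2·[4.32·0.37 + 1.26·0.44 + 3.06·0.28 + 1.68·0.59 + 4.08·0.49 + 1.19·0.19] = 12.38 + 12.4522 = 24.8322.
Under uncorrelated errors the observed covariances equal the true-score covariances, so only the own-variance terms attenuate.
True-score variance = [1.8²·0.71 + 2.4²·0.90 + 0.7²·0.59 + 1.7²·0.56] + 12.4522 = 9.3919 + 12.4522 = 21.8441.
Reliability = 21.8441 / 24.8322 = 0.880.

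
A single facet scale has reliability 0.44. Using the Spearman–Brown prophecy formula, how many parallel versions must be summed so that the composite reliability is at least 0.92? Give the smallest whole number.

15

k ≥ ρ*(1−ρ₁)/(ρ₁(1−ρ*)) = 0.92·0.56 / (0.44·0.08) = 14.636.
Smallest integer k = 15.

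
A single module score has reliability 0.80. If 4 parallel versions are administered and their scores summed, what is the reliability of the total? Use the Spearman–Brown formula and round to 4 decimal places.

0.9412

ρ_k = kρ / (1 + (k−1)ρ) = 4·0.80 / (1 + 3·0.80) = 3.200 / 3.400 = 0.9412.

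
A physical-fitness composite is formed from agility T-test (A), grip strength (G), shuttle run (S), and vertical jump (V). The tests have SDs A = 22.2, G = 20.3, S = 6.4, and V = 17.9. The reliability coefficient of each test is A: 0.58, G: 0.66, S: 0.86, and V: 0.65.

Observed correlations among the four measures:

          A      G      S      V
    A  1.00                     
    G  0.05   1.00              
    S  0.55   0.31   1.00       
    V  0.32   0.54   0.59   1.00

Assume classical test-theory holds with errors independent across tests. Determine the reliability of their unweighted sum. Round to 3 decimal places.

0.800

Var(A+G+S+V) = 22.2² + 20.3² + 6.4² + 17.9² + 2·[22.2·20.3·0.05 + 22.2·6.4·0.55 + 22.2·17.9·0.32 + 20.3·6.4·0.31 + 20.3·17.9·0.54 + 6.4·17.9·0.59] = 1266.3 + 1063.85 = 2330.15.
Under uncorrelated errors the observed covariances equal the true-score covariances, so only the own-variance terms attenuate.
True-score variance = [22.2²·0.58 + 20.3²·0.66 + 6.4²·0.86 + 17.9²·0.65] + 1063.85 = 801.319 + 1063.85 = 1865.17.
Reliability = 1865.17 / 2330.15 = 0.800.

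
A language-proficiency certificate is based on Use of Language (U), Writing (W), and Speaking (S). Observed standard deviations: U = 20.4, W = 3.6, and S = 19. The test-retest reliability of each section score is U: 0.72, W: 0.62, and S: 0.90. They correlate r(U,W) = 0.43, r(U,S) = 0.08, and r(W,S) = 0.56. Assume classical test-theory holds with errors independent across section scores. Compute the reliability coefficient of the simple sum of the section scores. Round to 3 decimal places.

0.841

Var(U+W+S) = 20.4² + 3.6² + 19² + 2·[20.4·3.6·0.43 + 20.4·19·0.08 + 3.6·19·0.56] = 790.12 + 201.782 = 991.902.
Because errors are independent across components, Cov(Tᵢ,Tⱼ) = Cov(Xᵢ,Xⱼ); the off-diagonal part of the true-score variance is the same as above.
True-score variance = [20.4²·0.72 + 3.6²·0.62 + 19²·0.90] + 201.782 = 632.57 + 201.782 = 834.353.
Reliability = 834.353 / 991.902 = 0.841.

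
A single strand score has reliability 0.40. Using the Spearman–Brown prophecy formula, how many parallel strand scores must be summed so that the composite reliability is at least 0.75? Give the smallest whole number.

5

k ≥ ρ*(1−ρ₁)/(ρ₁(1−ρ*)) = 0.75·0.60 / (0.40·0.25) = 4.500.
Smallest integer k = 5.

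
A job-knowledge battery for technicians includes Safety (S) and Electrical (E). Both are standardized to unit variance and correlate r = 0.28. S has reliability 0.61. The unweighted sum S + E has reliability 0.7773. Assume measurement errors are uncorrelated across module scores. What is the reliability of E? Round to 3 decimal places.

0.820

Var(S+E) = 2 + 2·0.28 = 2.560.
True-score variance = ρ_S + ρ_E + 2·0.28, so 0.7773 = (0.61 + ρ_E + 0.56) / 2.560.
ρ_E = 0.7773·2.560 − 0.61 − 0.56 = 0.820.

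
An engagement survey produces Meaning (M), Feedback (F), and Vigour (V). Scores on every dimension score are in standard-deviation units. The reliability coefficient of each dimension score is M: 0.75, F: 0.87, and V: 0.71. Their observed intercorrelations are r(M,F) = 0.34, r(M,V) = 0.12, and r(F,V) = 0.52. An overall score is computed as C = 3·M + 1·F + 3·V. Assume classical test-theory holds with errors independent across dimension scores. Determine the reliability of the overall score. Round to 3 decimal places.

Var(C) = 3² + 1 + 3² + 2·[3·0.34 + 9·0.12 + 3·0.52] = 19 + 7.32 = 26.32.
Under uncorrelated errors the observed covariances equal the true-score covariances, so only the own-variance terms attenuate.
True-score variance = [3²·0.75 + 0.87 + 3²·0.71] + 7.32 = 14.01 + 7.32 = 21.33.
Reliability = 21.33 / 26.32 = 0.810.

0.810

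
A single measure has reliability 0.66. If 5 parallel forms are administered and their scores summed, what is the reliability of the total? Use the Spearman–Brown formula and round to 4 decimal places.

0.9066

ρ_k = kρ / (1 + (k−1)ρ) = 5·0.66 / (1 + 4·0.66) = 3.300 / 3.640 = 0.9066.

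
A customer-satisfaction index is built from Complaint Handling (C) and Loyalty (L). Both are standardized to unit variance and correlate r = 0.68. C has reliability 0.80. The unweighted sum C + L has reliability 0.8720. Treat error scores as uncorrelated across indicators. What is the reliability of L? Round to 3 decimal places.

Var(C+L) = 2 + 2·0.68 = 3.360.
True-score variance = ρ_C + ρ_L + 2·0.68, so 0.8720 = (0.80 + ρ_L + 1.36) / 3.360.
ρ_L = 0.8720·3.360 − 0.80 − 1.36 = 0.770.

0.770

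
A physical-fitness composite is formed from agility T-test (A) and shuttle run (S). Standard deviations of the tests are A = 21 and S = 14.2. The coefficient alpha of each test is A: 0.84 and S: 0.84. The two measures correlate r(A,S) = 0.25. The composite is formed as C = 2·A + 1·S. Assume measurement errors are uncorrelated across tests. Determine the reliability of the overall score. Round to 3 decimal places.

0.861

Var(C) = 2²·21² + 14.2² + 2·[2·21·14.2·0.25] = 1965.64 + 298.2 = 2263.84.
Under uncorrelated errors the observed covariances equal the true-score covariances, so only the own-variance terms attenuate.
True-score variance = [2²·21²·0.84 + 14.2²·0.84] + 298.2 = 1651.14 + 298.2 = 1949.34.
Reliability = 1949.34 / 2263.84 = 0.861.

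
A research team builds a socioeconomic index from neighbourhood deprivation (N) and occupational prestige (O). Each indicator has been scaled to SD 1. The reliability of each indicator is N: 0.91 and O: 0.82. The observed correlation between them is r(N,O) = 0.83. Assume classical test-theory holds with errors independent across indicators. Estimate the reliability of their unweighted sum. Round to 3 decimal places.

0.926

Var(N+O) = 2 + 2·[0.83] = 2 + 1.66 = 3.66.
With uncorrelated errors the cross-covariances are all true-score covariance, so they carry over unchanged; only the diagonal terms shrink to ρᵢσᵢ².
True-score variance = [0.91 + 0.82] + 1.66 = 1.73 + 1.66 = 3.39.
Reliability = 3.39 / 3.66 = 0.926.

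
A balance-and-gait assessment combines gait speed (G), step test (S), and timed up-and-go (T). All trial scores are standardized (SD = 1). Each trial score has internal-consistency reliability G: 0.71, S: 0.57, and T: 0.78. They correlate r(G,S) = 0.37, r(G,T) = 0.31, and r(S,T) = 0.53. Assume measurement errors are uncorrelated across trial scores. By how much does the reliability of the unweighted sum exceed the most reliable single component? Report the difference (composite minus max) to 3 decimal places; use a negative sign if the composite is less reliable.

Var(sum) = 3 + 2.42 = 5.42; true-score variance = 2.06 + 2.42 = 4.48; composite reliability = 0.8266.
Max component reliability = 0.7800.
Difference = 0.8266 − 0.7800 = 0.047.

0.047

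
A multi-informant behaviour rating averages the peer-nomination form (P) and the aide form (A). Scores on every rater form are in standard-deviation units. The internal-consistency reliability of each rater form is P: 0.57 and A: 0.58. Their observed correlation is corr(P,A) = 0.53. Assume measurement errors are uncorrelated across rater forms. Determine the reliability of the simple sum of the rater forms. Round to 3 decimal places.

Var(P+A) = 2 + 2·[0.53] = 2 + 1.06 = 3.06.
With uncorrelated errors the cross-covariances are all true-score covariance, so they carry over unchanged; only the diagonal terms shrink to ρᵢσᵢ².
True-score variance = [0.57 + 0.58] + 1.06 = 1.15 + 1.06 = 2.21.
Reliability = 2.21 / 3.06 = 0.722.

0.722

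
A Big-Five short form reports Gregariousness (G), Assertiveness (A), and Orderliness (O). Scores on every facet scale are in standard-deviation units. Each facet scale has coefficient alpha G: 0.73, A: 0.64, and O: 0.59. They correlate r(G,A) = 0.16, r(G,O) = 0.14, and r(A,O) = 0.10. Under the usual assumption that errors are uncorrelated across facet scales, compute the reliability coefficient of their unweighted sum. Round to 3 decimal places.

Var(G+A+O) = 3 + 2·[0.16 + 0.14 + 0.10] = 3 + 0.8 = 3.8.
Because errors are independent across components, Cov(Tᵢ,Tⱼ) = Cov(Xᵢ,Xⱼ); the off-diagonal part of the true-score variance is the same as above.
True-score variance = [0.73 + 0.64 + 0.59] + 0.8 = 1.96 + 0.8 = 2.76.
Reliability = 2.76 / 3.8 = 0.726.

0.726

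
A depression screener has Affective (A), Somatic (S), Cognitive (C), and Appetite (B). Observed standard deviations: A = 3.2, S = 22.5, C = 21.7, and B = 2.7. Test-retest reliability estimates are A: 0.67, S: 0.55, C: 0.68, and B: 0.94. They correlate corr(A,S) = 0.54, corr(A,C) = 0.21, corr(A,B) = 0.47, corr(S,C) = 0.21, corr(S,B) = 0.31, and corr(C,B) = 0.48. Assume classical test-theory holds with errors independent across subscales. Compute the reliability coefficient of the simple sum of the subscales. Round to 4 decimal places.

Var(A+S+C+B) = 3.2² + 22.5² + 21.7² + 2.7² + 2·[3.2·22.5·0.54 + 3.2·21.7·0.21 + 3.2·2.7·0.47 + 22.5·21.7·0.21 + 22.5·2.7·0.31 + 21.7·2.7·0.48] = 994.67 + 414.023 = 1408.69.
With uncorrelated errors the cross-covariances are all true-score covariance, so they carry over unchanged; only the diagonal terms shrink to ρᵢσᵢ².
True-score variance = [3.2²·0.67 + 22.5²·0.55 + 21.7²·0.68 + 2.7²·0.94] + 414.023 = 612.356 + 414.023 = 1026.38.
Reliability = 1026.38 / 1408.69 = 0.7286.

0.7286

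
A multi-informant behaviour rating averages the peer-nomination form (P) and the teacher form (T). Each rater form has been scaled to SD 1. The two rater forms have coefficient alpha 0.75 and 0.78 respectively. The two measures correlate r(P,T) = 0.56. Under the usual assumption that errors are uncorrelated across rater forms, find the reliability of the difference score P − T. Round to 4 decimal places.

Var(P−T) = 1 + 1 − 2·0.56 = 2 − 1.12 = 0.88.
Because errors are independent across components, Cov(Tᵢ,Tⱼ) = Cov(Xᵢ,Xⱼ); the off-diagonal part of the true-score variance is the same as above.
True-score variance = [0.75 + 0.78] − 1.12 = 1.53 − 1.12 = 0.41.
Reliability = 0.41 / 0.88 = 0.4659.

0.4659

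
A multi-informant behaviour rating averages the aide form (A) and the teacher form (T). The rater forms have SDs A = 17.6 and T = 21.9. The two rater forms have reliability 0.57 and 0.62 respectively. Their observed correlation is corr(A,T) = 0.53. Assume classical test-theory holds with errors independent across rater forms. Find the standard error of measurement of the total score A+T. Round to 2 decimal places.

17.76

Var(total) = 789.37 + 408.566 = 1197.94.
True-score variance = 473.921 + 408.566 = 882.488, so reliability = 0.7367.
Error variance = 1197.94 − 882.488 = 315.449; SEM = √315.449 = 17.76.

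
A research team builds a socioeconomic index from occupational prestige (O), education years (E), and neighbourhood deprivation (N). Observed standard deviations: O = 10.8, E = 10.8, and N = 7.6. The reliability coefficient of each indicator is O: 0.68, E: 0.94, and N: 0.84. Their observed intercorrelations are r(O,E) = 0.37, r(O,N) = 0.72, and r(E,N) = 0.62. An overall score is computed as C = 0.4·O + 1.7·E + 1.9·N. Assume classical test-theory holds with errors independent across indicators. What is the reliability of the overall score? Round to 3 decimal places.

0.943

Var(C) = 0.4²·10.8² + 1.7²·10.8² + 1.9²·7.6² + 2·[0.68·10.8·10.8·0.37 + 0.76·10.8·7.6·0.72 + 3.23·10.8·7.6·0.62] = 564.266 + 477.268 = 1041.53.
Under uncorrelated errors the observed covariances equal the true-score covariances, so only the own-variance terms attenuate.
True-score variance = [0.4²·10.8²·0.68 + 1.7²·10.8²·0.94 + 1.9²·7.6²·0.84] + 477.268 = 504.706 + 477.268 = 981.974.
Reliability = 981.974 / 1041.53 = 0.943.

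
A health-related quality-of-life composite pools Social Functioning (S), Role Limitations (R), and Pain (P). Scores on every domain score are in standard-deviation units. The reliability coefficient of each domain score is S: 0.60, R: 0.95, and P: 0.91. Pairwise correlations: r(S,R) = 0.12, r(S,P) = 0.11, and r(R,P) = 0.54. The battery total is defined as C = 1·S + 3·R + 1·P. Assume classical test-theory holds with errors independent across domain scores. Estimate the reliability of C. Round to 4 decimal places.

Var(C) = 1 + 3² + 1 + 2·[3·0.12 + 0.11 + 3·0.54] = 11 + 4.18 = 15.18.
Under uncorrelated errors the observed covariances equal the true-score covariances, so only the own-variance terms attenuate.
True-score variance = [0.60 + 3²·0.95 + 0.91] + 4.18 = 10.06 + 4.18 = 14.24.
Reliability = 14.24 / 15.18 = 0.9381.

0.9381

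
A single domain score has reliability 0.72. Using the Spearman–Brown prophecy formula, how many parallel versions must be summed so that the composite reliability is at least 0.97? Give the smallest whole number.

k ≥ ρ*(1−ρ₁)/(ρ₁(1−ρ*)) = 0.97·0.28 / (0.72·0.03) = 12.574.
Smallest integer k = 13.

13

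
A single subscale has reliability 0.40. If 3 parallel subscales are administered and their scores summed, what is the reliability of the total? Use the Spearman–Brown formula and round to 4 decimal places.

ρ_k = kρ / (1 + (k−1)ρ) = 3·0.40 / (1 + 2·0.40) = 1.200 / 1.800 = 0.6667.

0.6667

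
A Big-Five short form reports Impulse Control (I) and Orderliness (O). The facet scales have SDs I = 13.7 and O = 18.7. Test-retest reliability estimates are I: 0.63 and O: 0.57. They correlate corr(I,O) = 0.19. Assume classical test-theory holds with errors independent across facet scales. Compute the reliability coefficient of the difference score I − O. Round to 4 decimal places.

Var(I−O) = 13.7² + 18.7² − 2·13.7·18.7·0.19 = 537.38 − 97.3522 = 440.028.
Under uncorrelated errors the observed covariances equal the true-score covariances, so only the own-variance terms attenuate.
True-score variance = [13.7²·0.63 + 18.7²·0.57] − 97.3522 = 317.568 − 97.3522 = 220.216.
Reliability = 220.216 / 440.028 = 0.5005.

0.5005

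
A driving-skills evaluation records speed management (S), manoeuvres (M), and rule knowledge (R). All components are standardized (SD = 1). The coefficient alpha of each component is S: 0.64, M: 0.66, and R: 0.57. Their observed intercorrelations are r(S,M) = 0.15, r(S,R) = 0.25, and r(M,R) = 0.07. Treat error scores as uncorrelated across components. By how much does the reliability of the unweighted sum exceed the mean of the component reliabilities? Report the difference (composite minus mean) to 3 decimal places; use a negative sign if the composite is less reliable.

Var(sum) = 3 + 0.94 = 3.94; true-score variance = 1.87 + 0.94 = 2.81; composite reliability = 0.7132.
Mean component reliability = 0.6233.
Difference = 0.7132 − 0.6233 = 0.090.

0.090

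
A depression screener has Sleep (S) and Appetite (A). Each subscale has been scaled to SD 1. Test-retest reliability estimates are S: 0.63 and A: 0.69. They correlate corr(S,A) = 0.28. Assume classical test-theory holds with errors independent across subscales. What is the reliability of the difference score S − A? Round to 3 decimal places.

Var(S−A) = 1 + 1 − 2·0.28 = 2 − 0.56 = 1.44.
Under uncorrelated errors the observed covariances equal the true-score covariances, so only the own-variance terms attenuate.
True-score variance = [0.63 + 0.69] − 0.56 = 1.32 − 0.56 = 0.76.
Reliability = 0.76 / 1.44 = 0.528.

0.528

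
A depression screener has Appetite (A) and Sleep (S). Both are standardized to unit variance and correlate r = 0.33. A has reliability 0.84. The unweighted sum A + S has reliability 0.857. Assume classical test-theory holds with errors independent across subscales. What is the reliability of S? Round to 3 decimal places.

Var(A+S) = 2 + 2·0.33 = 2.660.
True-score variance = ρ_A + ρ_S + 2·0.33, so 0.857 = (0.84 + ρ_S + 0.66) / 2.660.
ρ_S = 0.857·2.660 − 0.84 − 0.66 = 0.780.

0.780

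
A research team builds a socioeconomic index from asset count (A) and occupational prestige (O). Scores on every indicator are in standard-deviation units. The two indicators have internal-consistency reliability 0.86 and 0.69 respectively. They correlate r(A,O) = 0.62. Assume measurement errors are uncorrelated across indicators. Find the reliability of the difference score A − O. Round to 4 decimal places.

0.4079

Var(A−O) = 1 + 1 − 2·0.62 = 2 − 1.24 = 0.76.
Because errors are independent across components, Cov(Tᵢ,Tⱼ) = Cov(Xᵢ,Xⱼ); the off-diagonal part of the true-score variance is the same as above.
True-score variance = [0.86 + 0.69] − 1.24 = 1.55 − 1.24 = 0.31.
Reliability = 0.31 / 0.76 = 0.4079.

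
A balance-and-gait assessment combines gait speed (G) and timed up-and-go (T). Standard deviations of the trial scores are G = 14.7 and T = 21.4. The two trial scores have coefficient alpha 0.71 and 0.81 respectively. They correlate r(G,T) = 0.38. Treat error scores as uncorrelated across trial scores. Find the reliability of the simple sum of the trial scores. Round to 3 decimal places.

Var(G+T) = 14.7² + 21.4² + 2·[14.7·21.4·0.38] = 674.05 + 239.081 = 913.131.
With uncorrelated errors the cross-covariances are all true-score covariance, so they carry over unchanged; only the diagonal terms shrink to ρᵢσᵢ².
True-score variance = [14.7²·0.71 + 21.4²·0.81] + 239.081 = 524.371 + 239.081 = 763.452.
Reliability = 763.452 / 913.131 = 0.836.

0.836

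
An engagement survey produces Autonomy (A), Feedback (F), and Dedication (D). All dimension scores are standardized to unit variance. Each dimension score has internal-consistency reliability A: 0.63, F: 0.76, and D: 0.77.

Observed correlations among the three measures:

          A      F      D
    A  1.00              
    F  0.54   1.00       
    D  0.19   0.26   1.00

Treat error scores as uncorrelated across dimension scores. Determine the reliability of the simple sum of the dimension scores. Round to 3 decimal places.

0.831

Var(A+F+D) = 3 + 2·[0.54 + 0.19 + 0.26] = 3 + 1.98 = 4.98.
Under uncorrelated errors the observed covariances equal the true-score covariances, so only the own-variance terms attenuate.
True-score variance = [0.63 + 0.76 + 0.77] + 1.98 = 2.16 + 1.98 = 4.14.
Reliability = 4.14 / 4.98 = 0.831.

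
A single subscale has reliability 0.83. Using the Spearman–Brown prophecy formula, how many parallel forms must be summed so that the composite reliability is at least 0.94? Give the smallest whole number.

4

k ≥ ρ*(1−ρ₁)/(ρ₁(1−ρ*)) = 0.94·0.17 / (0.83·0.06) = 3.209.
Smallest integer k = 4.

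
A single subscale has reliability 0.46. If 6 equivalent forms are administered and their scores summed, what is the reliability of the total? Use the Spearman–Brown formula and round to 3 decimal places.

0.836

ρ_k = kρ / (1 + (k−1)ρ) = 6·0.46 / (1 + 5·0.46) = 2.760 / 3.300 = 0.836.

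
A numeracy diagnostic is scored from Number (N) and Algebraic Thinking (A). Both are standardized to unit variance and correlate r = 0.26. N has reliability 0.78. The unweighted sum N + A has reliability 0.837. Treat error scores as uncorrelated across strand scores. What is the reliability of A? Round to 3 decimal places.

0.809

Var(N+A) = 2 + 2·0.26 = 2.520.
True-score variance = ρ_N + ρ_A + 2·0.26, so 0.837 = (0.78 + ρ_A + 0.52) / 2.520.
ρ_A = 0.837·2.520 − 0.78 − 0.52 = 0.809.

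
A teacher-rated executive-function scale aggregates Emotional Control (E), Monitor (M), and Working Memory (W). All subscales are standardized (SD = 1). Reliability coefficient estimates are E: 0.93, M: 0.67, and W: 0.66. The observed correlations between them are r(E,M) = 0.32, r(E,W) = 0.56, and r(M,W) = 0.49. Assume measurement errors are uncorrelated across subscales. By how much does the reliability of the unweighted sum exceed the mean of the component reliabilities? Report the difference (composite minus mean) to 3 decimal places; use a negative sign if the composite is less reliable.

0.118

Var(sum) = 3 + 2.74 = 5.74; true-score variance = 2.26 + 2.74 = 5; composite reliability = 0.8711.
Mean component reliability = 0.7533.
Difference = 0.8711 − 0.7533 = 0.118.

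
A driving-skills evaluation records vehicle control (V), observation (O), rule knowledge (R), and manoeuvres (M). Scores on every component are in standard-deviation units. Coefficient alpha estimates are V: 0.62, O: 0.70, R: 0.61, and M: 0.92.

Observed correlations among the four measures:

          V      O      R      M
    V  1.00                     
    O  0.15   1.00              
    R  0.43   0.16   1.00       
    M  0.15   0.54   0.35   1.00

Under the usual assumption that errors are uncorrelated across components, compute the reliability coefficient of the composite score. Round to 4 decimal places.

Var(V+O+R+M) = 4 + 2·[0.15 + 0.43 + 0.15 + 0.16 + 0.54 + 0.35] = 4 + 3.56 = 7.56.
Under uncorrelated errors the observed covariances equal the true-score covariances, so only the own-variance terms attenuate.
True-score variance = [0.62 + 0.70 + 0.61 + 0.92] + 3.56 = 2.85 + 3.56 = 6.41.
Reliability = 6.41 / 7.56 = 0.8479.

0.8479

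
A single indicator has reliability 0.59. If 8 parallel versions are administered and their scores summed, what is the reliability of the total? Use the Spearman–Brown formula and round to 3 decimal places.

0.920

ρ_k = kρ / (1 + (k−1)ρ) = 8·0.59 / (1 + 7·0.59) = 4.720 / 5.130 = 0.920.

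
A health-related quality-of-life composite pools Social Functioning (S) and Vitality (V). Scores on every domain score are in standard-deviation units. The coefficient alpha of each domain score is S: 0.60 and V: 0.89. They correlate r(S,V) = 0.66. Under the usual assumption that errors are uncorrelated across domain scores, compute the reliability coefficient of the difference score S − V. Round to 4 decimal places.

0.2500

Var(S−V) = 1 + 1 − 2·0.66 = 2 − 1.32 = 0.68.
With uncorrelated errors the cross-covariances are all true-score covariance, so they carry over unchanged; only the diagonal terms shrink to ρᵢσᵢ².
True-score variance = [0.60 + 0.89] − 1.32 = 1.49 − 1.32 = 0.17.
Reliability = 0.17 / 0.68 = 0.2500.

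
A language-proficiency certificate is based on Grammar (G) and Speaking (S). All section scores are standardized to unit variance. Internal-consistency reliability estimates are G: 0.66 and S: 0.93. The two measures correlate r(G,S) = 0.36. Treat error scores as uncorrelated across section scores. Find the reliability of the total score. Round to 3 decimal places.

Var(G+S) = 2 + 2·[0.36] = 2 + 0.72 = 2.72.
Because errors are independent across components, Cov(Tᵢ,Tⱼ) = Cov(Xᵢ,Xⱼ); the off-diagonal part of the true-score variance is the same as above.
True-score variance = [0.66 + 0.93] + 0.72 = 1.59 + 0.72 = 2.31.
Reliability = 2.31 / 2.72 = 0.849.

0.849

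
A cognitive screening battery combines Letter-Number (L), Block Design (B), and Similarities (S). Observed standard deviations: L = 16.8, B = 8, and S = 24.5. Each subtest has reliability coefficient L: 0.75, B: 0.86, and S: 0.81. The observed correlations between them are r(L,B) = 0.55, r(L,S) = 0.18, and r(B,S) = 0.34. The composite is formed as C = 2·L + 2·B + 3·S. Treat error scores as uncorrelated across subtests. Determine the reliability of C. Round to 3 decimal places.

0.852

Var(C) = 2²·16.8² + 2²·8² + 3²·24.5² + 2·[4·16.8·8·0.55 + 6·16.8·24.5·0.18 + 6·8·24.5·0.34] = 6787.21 + 2280.1 = 9067.31.
Because errors are independent across components, Cov(Tᵢ,Tⱼ) = Cov(Xᵢ,Xⱼ); the off-diagonal part of the true-score variance is the same as above.
True-score variance = [2²·16.8²·0.75 + 2²·8²·0.86 + 3²·24.5²·0.81] + 2280.1 = 5442.7 + 2280.1 = 7722.8.
Reliability = 7722.8 / 9067.31 = 0.852.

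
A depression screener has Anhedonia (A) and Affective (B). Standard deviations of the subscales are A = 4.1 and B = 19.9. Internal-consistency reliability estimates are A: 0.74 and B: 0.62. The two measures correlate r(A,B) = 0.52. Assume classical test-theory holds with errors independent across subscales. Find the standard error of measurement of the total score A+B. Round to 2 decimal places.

12.44

Var(total) = 412.82 + 84.8536 = 497.674.
True-score variance = 257.966 + 84.8536 = 342.819, so reliability = 0.6888.
Error variance = 497.674 − 342.819 = 154.854; SEM = √154.854 = 12.44.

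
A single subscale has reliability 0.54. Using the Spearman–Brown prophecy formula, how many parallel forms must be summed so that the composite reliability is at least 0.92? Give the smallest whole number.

k ≥ ρ*(1−ρ₁)/(ρ₁(1−ρ*)) = 0.92·0.46 / (0.54·0.08) = 9.796.
Smallest integer k = 10.

10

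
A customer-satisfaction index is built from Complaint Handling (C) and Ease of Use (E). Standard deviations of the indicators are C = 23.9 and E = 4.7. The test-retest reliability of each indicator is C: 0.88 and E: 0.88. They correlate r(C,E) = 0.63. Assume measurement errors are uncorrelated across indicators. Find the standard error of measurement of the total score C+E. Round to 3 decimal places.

8.438

Var(total) = 593.3 + 141.536 = 734.836.
True-score variance = 522.104 + 141.536 = 663.64, so reliability = 0.9031.
Error variance = 734.836 − 663.64 = 71.196; SEM = √71.196 = 8.438.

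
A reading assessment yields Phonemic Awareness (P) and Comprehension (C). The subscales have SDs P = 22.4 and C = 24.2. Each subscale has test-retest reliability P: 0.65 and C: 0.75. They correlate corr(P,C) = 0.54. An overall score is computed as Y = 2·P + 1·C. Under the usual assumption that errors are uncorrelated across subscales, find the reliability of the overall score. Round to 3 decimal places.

Var(Y) = 2²·22.4² + 24.2² + 2·[2·22.4·24.2·0.54] = 2592.68 + 1170.89 = 3763.57.
With uncorrelated errors the cross-covariances are all true-score covariance, so they carry over unchanged; only the diagonal terms shrink to ρᵢσᵢ².
True-score variance = [2²·22.4²·0.65 + 24.2²·0.75] + 1170.89 = 1743.81 + 1170.89 = 2914.7.
Reliability = 2914.7 / 3763.57 = 0.774.

0.774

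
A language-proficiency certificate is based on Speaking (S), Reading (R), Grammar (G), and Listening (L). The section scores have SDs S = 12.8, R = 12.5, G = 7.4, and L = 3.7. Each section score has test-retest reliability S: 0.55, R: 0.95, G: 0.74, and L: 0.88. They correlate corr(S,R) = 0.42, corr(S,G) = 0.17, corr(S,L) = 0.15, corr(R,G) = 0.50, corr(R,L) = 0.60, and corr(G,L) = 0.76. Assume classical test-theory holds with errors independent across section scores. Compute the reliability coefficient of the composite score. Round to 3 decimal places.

Var(S+R+G+L) = 12.8² + 12.5² + 7.4² + 3.7² + 2·[12.8·12.5·0.42 + 12.8·7.4·0.17 + 12.8·3.7·0.15 + 12.5·7.4·0.50 + 12.5·3.7·0.60 + 7.4·3.7·0.76] = 388.54 + 370.43 = 758.97.
With uncorrelated errors the cross-covariances are all true-score covariance, so they carry over unchanged; only the diagonal terms shrink to ρᵢσᵢ².
True-score variance = [12.8²·0.55 + 12.5²·0.95 + 7.4²·0.74 + 3.7²·0.88] + 370.43 = 291.119 + 370.43 = 661.55.
Reliability = 661.55 / 758.97 = 0.872.

0.872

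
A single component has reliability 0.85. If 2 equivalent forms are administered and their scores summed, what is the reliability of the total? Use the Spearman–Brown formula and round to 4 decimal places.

ρ_k = kρ / (1 + (k−1)ρ) = 2·0.85 / (1 + 1·0.85) = 1.700 / 1.850 = 0.9189.

0.9189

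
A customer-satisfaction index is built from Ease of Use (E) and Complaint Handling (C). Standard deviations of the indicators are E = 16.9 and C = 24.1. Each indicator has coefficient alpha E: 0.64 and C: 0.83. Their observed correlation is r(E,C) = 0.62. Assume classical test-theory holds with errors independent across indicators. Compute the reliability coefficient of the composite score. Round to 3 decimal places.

0.853

Var(E+C) = 16.9² + 24.1² + 2·[16.9·24.1·0.62] = 866.42 + 505.04 = 1371.46.
Because errors are independent across components, Cov(Tᵢ,Tⱼ) = Cov(Xᵢ,Xⱼ); the off-diagonal part of the true-score variance is the same as above.
True-score variance = [16.9²·0.64 + 24.1²·0.83] + 505.04 = 664.863 + 505.04 = 1169.9.
Reliability = 1169.9 / 1371.46 = 0.853.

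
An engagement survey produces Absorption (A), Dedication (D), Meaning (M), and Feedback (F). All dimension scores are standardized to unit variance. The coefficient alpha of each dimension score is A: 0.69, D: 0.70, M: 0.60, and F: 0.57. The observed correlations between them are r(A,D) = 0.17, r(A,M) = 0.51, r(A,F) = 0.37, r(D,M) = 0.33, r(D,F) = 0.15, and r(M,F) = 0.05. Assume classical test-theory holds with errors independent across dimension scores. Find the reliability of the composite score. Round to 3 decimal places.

Var(A+D+M+F) = 4 + 2·[0.17 + 0.51 + 0.37 + 0.33 + 0.15 + 0.05] = 4 + 3.16 = 7.16.
Under uncorrelated errors the observed covariances equal the true-score covariances, so only the own-variance terms attenuate.
True-score variance = [0.69 + 0.70 + 0.60 + 0.57] + 3.16 = 2.56 + 3.16 = 5.72.
Reliability = 5.72 / 7.16 = 0.799.

0.799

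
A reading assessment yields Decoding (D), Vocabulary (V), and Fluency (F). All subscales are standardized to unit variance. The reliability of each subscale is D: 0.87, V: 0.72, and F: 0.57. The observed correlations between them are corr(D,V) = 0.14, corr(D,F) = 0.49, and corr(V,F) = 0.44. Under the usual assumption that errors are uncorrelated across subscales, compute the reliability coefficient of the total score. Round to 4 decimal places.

Var(D+V+F) = 3 + 2·[0.14 + 0.49 + 0.44] = 3 + 2.14 = 5.14.
Under uncorrelated errors the observed covariances equal the true-score covariances, so only the own-variance terms attenuate.
True-score variance = [0.87 + 0.72 + 0.57] + 2.14 = 2.16 + 2.14 = 4.3.
Reliability = 4.3 / 5.14 = 0.8366.

0.8366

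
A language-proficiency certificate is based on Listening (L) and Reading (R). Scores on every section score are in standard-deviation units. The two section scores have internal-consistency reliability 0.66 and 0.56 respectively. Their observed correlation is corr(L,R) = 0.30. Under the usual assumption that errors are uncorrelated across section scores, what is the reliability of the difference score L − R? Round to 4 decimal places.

0.4429

Var(L−R) = 1 + 1 − 2·0.30 = 2 − 0.6 = 1.4.
With uncorrelated errors the cross-covariances are all true-score covariance, so they carry over unchanged; only the diagonal terms shrink to ρᵢσᵢ².
True-score variance = [0.66 + 0.56] − 0.6 = 1.22 − 0.6 = 0.62.
Reliability = 0.62 / 1.4 = 0.4429.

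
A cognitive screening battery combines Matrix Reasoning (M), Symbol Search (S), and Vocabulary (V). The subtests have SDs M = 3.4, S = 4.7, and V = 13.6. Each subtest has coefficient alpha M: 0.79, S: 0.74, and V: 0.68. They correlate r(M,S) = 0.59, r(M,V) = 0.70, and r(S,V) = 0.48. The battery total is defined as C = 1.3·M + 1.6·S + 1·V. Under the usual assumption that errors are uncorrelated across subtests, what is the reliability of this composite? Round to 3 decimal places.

Var(C) = 1.3²·3.4² + 1.6²·4.7² + 13.6² + 2·[2.08·3.4·4.7·0.59 + 1.3·3.4·13.6·0.70 + 1.6·4.7·13.6·0.48] = 261.047 + 221.559 = 482.606.
Because errors are independent across components, Cov(Tᵢ,Tⱼ) = Cov(Xᵢ,Xⱼ); the off-diagonal part of the true-score variance is the same as above.
True-score variance = [1.3²·3.4²·0.79 + 1.6²·4.7²·0.74 + 13.6²·0.68] + 221.559 = 183.054 + 221.559 = 404.613.
Reliability = 404.613 / 482.606 = 0.838.

0.838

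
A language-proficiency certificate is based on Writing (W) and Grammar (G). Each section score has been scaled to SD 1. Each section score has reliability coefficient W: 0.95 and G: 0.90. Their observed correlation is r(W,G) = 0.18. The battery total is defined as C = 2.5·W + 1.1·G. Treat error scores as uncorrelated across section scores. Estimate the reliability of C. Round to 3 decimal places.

0.949

Var(C) = 2.5² + 1.1² + 2·[2.75·0.18] = 7.46 + 0.99 = 8.45.
Because errors are independent across components, Cov(Tᵢ,Tⱼ) = Cov(Xᵢ,Xⱼ); the off-diagonal part of the true-score variance is the same as above.
True-score variance = [2.5²·0.95 + 1.1²·0.90] + 0.99 = 7.0265 + 0.99 = 8.0165.
Reliability = 8.0165 / 8.45 = 0.949.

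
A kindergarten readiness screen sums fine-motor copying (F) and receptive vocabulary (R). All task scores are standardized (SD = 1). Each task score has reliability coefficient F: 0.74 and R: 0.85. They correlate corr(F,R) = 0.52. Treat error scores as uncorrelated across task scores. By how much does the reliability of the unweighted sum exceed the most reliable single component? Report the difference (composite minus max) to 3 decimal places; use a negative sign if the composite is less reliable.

Var(sum) = 2 + 1.04 = 3.04; true-score variance = 1.59 + 1.04 = 2.63; composite reliability = 0.8651.
Max component reliability = 0.8500.
Difference = 0.8651 − 0.8500 = 0.015.

0.015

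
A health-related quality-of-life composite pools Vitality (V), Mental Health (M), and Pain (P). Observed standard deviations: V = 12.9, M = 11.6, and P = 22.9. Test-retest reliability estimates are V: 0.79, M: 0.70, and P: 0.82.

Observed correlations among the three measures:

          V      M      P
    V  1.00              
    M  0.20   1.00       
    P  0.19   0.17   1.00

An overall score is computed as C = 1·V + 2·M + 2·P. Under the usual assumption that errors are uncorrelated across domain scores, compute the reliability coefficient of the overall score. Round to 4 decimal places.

Var(C) = 12.9² + 2²·11.6² + 2²·22.9² + 2·[2·12.9·11.6·0.20 + 2·12.9·22.9·0.19 + 4·11.6·22.9·0.17] = 2802.29 + 705.494 = 3507.78.
Under uncorrelated errors the observed covariances equal the true-score covariances, so only the own-variance terms attenuate.
True-score variance = [12.9²·0.79 + 2²·11.6²·0.70 + 2²·22.9²·0.82] + 705.494 = 2228.3 + 705.494 = 2933.79.
Reliability = 2933.79 / 3507.78 = 0.8364.

0.8364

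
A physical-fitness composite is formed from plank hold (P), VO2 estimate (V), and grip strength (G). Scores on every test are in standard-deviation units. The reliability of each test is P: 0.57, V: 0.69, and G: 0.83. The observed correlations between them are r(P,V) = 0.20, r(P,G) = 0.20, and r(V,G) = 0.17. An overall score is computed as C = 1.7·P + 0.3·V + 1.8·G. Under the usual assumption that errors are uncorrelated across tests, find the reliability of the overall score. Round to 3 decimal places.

Var(C) = 1.7² + 0.3² + 1.8² + 2·[0.51·0.20 + 3.06·0.20 + 0.54·0.17] = 6.22 + 1.6116 = 7.8316.
Under uncorrelated errors the observed covariances equal the true-score covariances, so only the own-variance terms attenuate.
True-score variance = [1.7²·0.57 + 0.3²·0.69 + 1.8²·0.83] + 1.6116 = 4.3986 + 1.6116 = 6.0102.
Reliability = 6.0102 / 7.8316 = 0.767.

0.767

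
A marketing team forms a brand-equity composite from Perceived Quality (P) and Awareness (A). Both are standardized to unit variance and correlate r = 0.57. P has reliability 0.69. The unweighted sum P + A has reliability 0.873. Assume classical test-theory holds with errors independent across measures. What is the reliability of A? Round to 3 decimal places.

Var(P+A) = 2 + 2·0.57 = 3.140.
True-score variance = ρ_P + ρ_A + 2·0.57, so 0.873 = (0.69 + ρ_A + 1.14) / 3.140.
ρ_A = 0.873·3.140 − 0.69 − 1.14 = 0.911.

0.911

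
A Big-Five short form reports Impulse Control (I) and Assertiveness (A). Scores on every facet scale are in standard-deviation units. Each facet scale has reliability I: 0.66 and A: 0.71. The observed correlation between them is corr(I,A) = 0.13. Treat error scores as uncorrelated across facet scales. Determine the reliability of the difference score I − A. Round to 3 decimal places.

0.638

Var(I−A) = 1 + 1 − 2·0.13 = 2 − 0.26 = 1.74.
With uncorrelated errors the cross-covariances are all true-score covariance, so they carry over unchanged; only the diagonal terms shrink to ρᵢσᵢ².
True-score variance = [0.66 + 0.71] − 0.26 = 1.37 − 0.26 = 1.11.
Reliability = 1.11 / 1.74 = 0.638.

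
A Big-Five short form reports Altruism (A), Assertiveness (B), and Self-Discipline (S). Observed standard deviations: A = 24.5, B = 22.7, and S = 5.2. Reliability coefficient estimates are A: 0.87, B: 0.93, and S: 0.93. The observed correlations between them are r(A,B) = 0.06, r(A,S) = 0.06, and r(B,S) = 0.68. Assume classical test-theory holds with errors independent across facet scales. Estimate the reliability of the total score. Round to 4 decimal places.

0.9163

Var(A+B+S) = 24.5² + 22.7² + 5.2² + 2·[24.5·22.7·0.06 + 24.5·5.2·0.06 + 22.7·5.2·0.68] = 1142.58 + 242.56 = 1385.14.
With uncorrelated errors the cross-covariances are all true-score covariance, so they carry over unchanged; only the diagonal terms shrink to ρᵢσᵢ².
True-score variance = [24.5²·0.87 + 22.7²·0.93 + 5.2²·0.93] + 242.56 = 1026.58 + 242.56 = 1269.14.
Reliability = 1269.14 / 1385.14 = 0.9163.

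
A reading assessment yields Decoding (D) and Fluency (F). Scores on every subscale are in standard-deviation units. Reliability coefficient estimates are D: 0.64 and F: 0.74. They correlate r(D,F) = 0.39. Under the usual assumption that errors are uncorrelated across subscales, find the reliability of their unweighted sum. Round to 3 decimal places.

Var(D+F) = 2 + 2·[0.39] = 2 + 0.78 = 2.78.
Under uncorrelated errors the observed covariances equal the true-score covariances, so only the own-variance terms attenuate.
True-score variance = [0.64 + 0.74] + 0.78 = 1.38 + 0.78 = 2.16.
Reliability = 2.16 / 2.78 = 0.777.

0.777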